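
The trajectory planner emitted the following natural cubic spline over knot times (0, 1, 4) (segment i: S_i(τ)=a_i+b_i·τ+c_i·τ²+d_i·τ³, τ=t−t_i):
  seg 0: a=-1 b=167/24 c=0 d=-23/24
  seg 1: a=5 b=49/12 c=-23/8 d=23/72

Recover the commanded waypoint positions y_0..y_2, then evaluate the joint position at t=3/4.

y_0 = S_0(0) = a_0 = -1
y_1 = S_1(0) = a_1 = 5
y_2 = S_1(3) = 0
t_q=3/4 is in segment 0 (τ=3/4); S_0(τ)=1953/512

y_0=-1 y_1=5 y_2=0
S(3/4) = 1953/512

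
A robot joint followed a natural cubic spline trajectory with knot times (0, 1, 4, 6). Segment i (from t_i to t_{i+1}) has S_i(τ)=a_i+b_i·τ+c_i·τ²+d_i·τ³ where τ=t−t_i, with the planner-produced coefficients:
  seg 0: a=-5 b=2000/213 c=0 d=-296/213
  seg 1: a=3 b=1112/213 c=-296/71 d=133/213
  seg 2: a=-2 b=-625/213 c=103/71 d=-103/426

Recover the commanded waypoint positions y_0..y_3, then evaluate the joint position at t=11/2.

y_0 = S_0(0) = a_0 = -5
y_1 = S_1(0) = a_1 = 3
y_2 = S_2(0) = a_2 = -2
y_3 = S_2(2) = -4
t_q=11/2 is in segment 2 (τ=3/2); S_2(τ)=-4491/1136

y_0=-5 y_1=3 y_2=-2 y_3=-4
S(11/2) = -4491/1136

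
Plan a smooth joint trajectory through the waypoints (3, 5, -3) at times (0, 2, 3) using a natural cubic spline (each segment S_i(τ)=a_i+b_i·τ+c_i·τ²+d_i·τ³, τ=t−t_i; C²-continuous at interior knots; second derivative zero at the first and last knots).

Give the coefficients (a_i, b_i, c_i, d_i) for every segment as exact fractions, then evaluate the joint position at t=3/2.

  seg 0: a=3 b=4 c=0 d=-3/4
  seg 1: a=5 b=-5 c=-9/2 d=3/2
S(3/2) = 207/32

Δ: Δ0=1, Δ1=-8
row 1: diag=6, rhs=-54; c'=1/6, d'=-9
back: M1=-9
M: M0=0, M1=-9, M2=0
seg 0: a=3, c=M0/2=0, d=(M1−M0)/(6·2)=-3/4, b=Δ0−h0·(2M0+M1)/6=4
seg 1: a=5, c=M1/2=-9/2, d=(M2−M1)/(6·1)=3/2, b=Δ1−h1·(2M1+M2)/6=-5
t_q=3/2 → seg 0, τ=3/2; S=3+4·τ+0·τ²+-3/4·τ³=207/32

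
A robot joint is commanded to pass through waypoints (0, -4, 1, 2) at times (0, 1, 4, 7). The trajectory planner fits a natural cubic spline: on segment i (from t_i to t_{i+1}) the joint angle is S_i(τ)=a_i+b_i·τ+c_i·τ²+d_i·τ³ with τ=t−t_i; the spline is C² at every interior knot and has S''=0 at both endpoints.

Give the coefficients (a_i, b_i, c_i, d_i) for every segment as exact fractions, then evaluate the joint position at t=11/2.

Δ: Δ0=-4, Δ1=5/3, Δ2=1/3
row 1: diag=8, rhs=34; c'=3/8, d'=17/4
row 2: denom=12−3·3/8=87/8; d'=(-8−3·17/4)/(87/8)=-166/87
back: M2=-166/87
back: M1=17/4−3/8·-166/87=144/29
M: M0=0, M1=144/29, M2=-166/87, M3=0
seg 0: a=0, c=M0/2=0, d=(M1−M0)/(6·1)=24/29, b=Δ0−h0·(2M0+M1)/6=-140/29
seg 1: a=-4, c=M1/2=72/29, d=(M2−M1)/(6·3)=-299/783, b=Δ1−h1·(2M1+M2)/6=-68/29
seg 2: a=1, c=M2/2=-83/87, d=(M3−M2)/(6·3)=83/783, b=Δ2−h2·(2M2+M3)/6=65/29
t_q=11/2 → seg 2, τ=3/2; S=1+65/29·τ+-83/87·τ²+83/783·τ³=597/232

  seg 0: a=0 b=-140/29 c=0 d=24/29
  seg 1: a=-4 b=-68/29 c=72/29 d=-299/783
  seg 2: a=1 b=65/29 c=-83/87 d=83/783
S(11/2) = 597/232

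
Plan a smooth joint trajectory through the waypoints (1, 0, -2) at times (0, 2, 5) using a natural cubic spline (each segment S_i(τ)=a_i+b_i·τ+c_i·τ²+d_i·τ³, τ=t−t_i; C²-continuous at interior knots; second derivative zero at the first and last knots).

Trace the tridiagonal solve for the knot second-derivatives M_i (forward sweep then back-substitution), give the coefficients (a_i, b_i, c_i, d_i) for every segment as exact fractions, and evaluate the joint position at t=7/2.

Δ: Δ0=-1/2, Δ1=-2/3
row 1: diag=10, rhs=-1; c'=3/10, d'=-1/10
back: M1=-1/10
M: M0=0, M1=-1/10, M2=0
seg 0: a=1, c=M0/2=0, d=(M1−M0)/(6·2)=-1/120, b=Δ0−h0·(2M0+M1)/6=-7/15
seg 1: a=0, c=M1/2=-1/20, d=(M2−M1)/(6·3)=1/180, b=Δ1−h1·(2M1+M2)/6=-17/30
t_q=7/2 → seg 1, τ=3/2; S=0+-17/30·τ+-1/20·τ²+1/180·τ³=-151/160

  seg 0: a=1 b=-7/15 c=0 d=-1/120
  seg 1: a=0 b=-17/30 c=-1/20 d=1/180
S(7/2) = -151/160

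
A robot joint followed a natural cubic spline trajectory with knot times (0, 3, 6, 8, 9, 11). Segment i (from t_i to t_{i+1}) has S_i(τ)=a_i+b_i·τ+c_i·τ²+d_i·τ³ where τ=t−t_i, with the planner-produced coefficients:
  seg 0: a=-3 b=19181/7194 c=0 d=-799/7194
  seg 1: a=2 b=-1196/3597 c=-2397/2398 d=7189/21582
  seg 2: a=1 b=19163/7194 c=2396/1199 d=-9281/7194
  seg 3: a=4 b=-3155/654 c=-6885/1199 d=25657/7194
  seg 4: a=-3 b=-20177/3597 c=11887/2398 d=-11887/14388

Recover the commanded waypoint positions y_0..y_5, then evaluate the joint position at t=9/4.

y_0 = S_0(0) = a_0 = -3
y_1 = S_1(0) = a_1 = 2
y_2 = S_2(0) = a_2 = 1
y_3 = S_3(0) = a_3 = 4
y_4 = S_4(0) = a_4 = -3
y_5 = S_4(2) = -1
t_q=9/4 is in segment 0 (τ=9/4); S_0(τ)=266115/153472

y_0=-3 y_1=2 y_2=1 y_3=4 y_4=-3 y_5=-1
S(9/4) = 266115/153472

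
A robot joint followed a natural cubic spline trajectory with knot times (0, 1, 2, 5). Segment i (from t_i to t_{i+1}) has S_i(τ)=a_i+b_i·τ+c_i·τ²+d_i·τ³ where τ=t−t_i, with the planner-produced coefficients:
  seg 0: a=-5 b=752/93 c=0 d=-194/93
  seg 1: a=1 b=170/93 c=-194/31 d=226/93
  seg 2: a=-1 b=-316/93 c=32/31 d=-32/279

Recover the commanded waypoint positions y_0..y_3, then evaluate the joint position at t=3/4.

y_0 = S_0(0) = a_0 = -5
y_1 = S_1(0) = a_1 = 1
y_2 = S_2(0) = a_2 = -1
y_3 = S_2(3) = -5
t_q=3/4 is in segment 0 (τ=3/4); S_0(τ)=183/992

y_0=-5 y_1=1 y_2=-1 y_3=-5
S(3/4) = 183/992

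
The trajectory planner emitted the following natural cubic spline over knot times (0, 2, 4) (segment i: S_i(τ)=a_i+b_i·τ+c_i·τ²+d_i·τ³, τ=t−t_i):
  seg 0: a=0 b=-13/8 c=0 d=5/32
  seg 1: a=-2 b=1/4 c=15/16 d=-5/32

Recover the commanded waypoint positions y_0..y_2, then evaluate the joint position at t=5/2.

y_0 = S_0(0) = a_0 = 0
y_1 = S_1(0) = a_1 = -2
y_2 = S_1(2) = 1
t_q=5/2 is in segment 1 (τ=1/2); S_1(τ)=-425/256

y_0=0 y_1=-2 y_2=1
S(5/2) = -425/256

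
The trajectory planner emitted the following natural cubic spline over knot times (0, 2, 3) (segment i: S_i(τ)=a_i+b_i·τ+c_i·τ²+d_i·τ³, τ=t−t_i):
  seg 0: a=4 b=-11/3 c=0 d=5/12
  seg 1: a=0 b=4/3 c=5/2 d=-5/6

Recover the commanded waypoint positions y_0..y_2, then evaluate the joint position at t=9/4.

y_0 = S_0(0) = a_0 = 4
y_1 = S_1(0) = a_1 = 0
y_2 = S_1(1) = 3
t_q=9/4 is in segment 1 (τ=1/4); S_1(τ)=61/128

y_0=4 y_1=0 y_2=3
S(9/4) = 61/128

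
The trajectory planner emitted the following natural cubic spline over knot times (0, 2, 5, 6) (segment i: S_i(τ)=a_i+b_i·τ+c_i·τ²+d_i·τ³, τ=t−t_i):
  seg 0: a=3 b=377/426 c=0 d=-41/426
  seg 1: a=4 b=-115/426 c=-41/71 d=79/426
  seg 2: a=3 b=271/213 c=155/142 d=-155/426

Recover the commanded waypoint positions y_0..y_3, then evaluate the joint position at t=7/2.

y_0 = S_0(0) = a_0 = 3
y_1 = S_1(0) = a_1 = 4
y_2 = S_2(0) = a_2 = 3
y_3 = S_2(1) = 5
t_q=7/2 is in segment 1 (τ=3/2); S_1(τ)=3319/1136

y_0=3 y_1=4 y_2=3 y_3=5
S(7/2) = 3319/1136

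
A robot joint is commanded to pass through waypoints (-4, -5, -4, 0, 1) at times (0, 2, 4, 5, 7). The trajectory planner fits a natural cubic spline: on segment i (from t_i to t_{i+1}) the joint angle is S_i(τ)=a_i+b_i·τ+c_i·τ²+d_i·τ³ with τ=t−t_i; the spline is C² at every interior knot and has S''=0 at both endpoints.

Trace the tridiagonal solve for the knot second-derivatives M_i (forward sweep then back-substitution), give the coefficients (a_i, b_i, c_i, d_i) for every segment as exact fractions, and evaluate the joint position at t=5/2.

  seg 0: a=-4 b=-25/64 c=0 d=-7/256
  seg 1: a=-5 b=-23/32 c=-21/128 d=99/256
  seg 2: a=-4 b=209/64 c=69/32 d=-91/64
  seg 3: a=0 b=53/16 c=-135/64 d=45/128
S(5/2) = -10961/2048

Δ: Δ0=-1/2, Δ1=1/2, Δ2=4, Δ3=1/2
row 1: diag=8, rhs=6; c'=1/4, d'=3/4
row 2: denom=6−2·1/4=11/2; d'=(21−2·3/4)/(11/2)=39/11
row 3: denom=6−1·2/11=64/11; d'=(-21−1·39/11)/(64/11)=-135/32
back: M3=-135/32
back: M2=39/11−2/11·-135/32=69/16
back: M1=3/4−1/4·69/16=-21/64
M: M0=0, M1=-21/64, M2=69/16, M3=-135/32, M4=0
seg 0: a=-4, c=M0/2=0, d=(M1−M0)/(6·2)=-7/256, b=Δ0−h0·(2M0+M1)/6=-25/64
seg 1: a=-5, c=M1/2=-21/128, d=(M2−M1)/(6·2)=99/256, b=Δ1−h1·(2M1+M2)/6=-23/32
seg 2: a=-4, c=M2/2=69/32, d=(M3−M2)/(6·1)=-91/64, b=Δ2−h2·(2M2+M3)/6=209/64
seg 3: a=0, c=M3/2=-135/64, d=(M4−M3)/(6·2)=45/128, b=Δ3−h3·(2M3+M4)/6=53/16
t_q=5/2 → seg 1, τ=1/2; S=-5+-23/32·τ+-21/128·τ²+99/256·τ³=-10961/2048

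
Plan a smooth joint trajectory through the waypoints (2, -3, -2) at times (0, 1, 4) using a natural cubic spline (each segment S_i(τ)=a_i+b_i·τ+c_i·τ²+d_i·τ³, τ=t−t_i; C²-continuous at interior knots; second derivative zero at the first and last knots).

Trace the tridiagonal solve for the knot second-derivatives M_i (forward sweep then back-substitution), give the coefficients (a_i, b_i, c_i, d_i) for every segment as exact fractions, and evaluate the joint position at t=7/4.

Δ: Δ0=-5, Δ1=1/3
row 1: diag=8, rhs=32; c'=3/8, d'=4
back: M1=4
M: M0=0, M1=4, M2=0
seg 0: a=2, c=M0/2=0, d=(M1−M0)/(6·1)=2/3, b=Δ0−h0·(2M0+M1)/6=-17/3
seg 1: a=-3, c=M1/2=2, d=(M2−M1)/(6·3)=-2/9, b=Δ1−h1·(2M1+M2)/6=-11/3
t_q=7/4 → seg 1, τ=3/4; S=-3+-11/3·τ+2·τ²+-2/9·τ³=-151/32

  seg 0: a=2 b=-17/3 c=0 d=2/3
  seg 1: a=-3 b=-11/3 c=2 d=-2/9
S(7/4) = -151/32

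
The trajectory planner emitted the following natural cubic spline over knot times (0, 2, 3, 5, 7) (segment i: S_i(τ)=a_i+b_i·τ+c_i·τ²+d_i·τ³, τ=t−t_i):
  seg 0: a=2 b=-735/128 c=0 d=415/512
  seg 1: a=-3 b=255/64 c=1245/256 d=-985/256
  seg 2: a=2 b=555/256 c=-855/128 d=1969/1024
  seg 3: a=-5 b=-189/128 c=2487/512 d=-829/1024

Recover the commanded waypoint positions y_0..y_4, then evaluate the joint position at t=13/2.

y_0 = S_0(0) = a_0 = 2
y_1 = S_1(0) = a_1 = -3
y_2 = S_2(0) = a_2 = 2
y_3 = S_3(0) = a_3 = -5
y_4 = S_3(2) = 5
t_q=13/2 is in segment 3 (τ=3/2); S_3(τ)=8045/8192

y_0=2 y_1=-3 y_2=2 y_3=-5 y_4=5
S(13/2) = 8045/8192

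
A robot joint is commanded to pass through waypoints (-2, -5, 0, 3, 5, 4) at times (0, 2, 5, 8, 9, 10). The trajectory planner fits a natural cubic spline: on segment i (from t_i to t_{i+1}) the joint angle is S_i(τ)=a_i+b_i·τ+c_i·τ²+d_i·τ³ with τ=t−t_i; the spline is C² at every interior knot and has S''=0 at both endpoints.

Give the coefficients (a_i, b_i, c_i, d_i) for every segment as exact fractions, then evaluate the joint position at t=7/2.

Δ: Δ0=-3/2, Δ1=5/3, Δ2=1, Δ3=2, Δ4=-1
row 1: diag=10, rhs=19; c'=3/10, d'=19/10
row 2: denom=12−3·3/10=111/10; d'=(-4−3·19/10)/(111/10)=-97/111
row 3: denom=8−3·10/37=266/37; d'=(6−3·-97/111)/(266/37)=319/266
row 4: denom=4−1·37/266=1027/266; d'=(-18−1·319/266)/(1027/266)=-5107/1027
back: M4=-5107/1027
back: M3=319/266−37/266·-5107/1027=1942/1027
back: M2=-97/111−10/37·1942/1027=-4267/3081
back: M1=19/10−3/10·-4267/3081=2378/1027
M: M0=0, M1=2378/1027, M2=-4267/3081, M3=1942/1027, M4=-5107/1027, M5=0
seg 0: a=-2, c=M0/2=0, d=(M1−M0)/(6·2)=1189/6162, b=Δ0−h0·(2M0+M1)/6=-13999/6162
seg 1: a=-5, c=M1/2=1189/1027, d=(M2−M1)/(6·3)=-877/4266, b=Δ1−h1·(2M1+M2)/6=269/6162
seg 2: a=0, c=M2/2=-4267/6162, d=(M3−M2)/(6·3)=10093/55458, b=Δ2−h2·(2M2+M3)/6=4435/3081
seg 3: a=3, c=M3/2=971/1027, d=(M4−M3)/(6·1)=-7049/6162, b=Δ3−h3·(2M3+M4)/6=13547/6162
seg 4: a=5, c=M4/2=-5107/2054, d=(M5−M4)/(6·1)=5107/6162, b=Δ4−h4·(2M4+M5)/6=2026/3081
t_q=7/2 → seg 1, τ=3/2; S=-5+269/6162·τ+1189/1027·τ²+-877/4266·τ³=-49681/16432

  seg 0: a=-2 b=-13999/6162 c=0 d=1189/6162
  seg 1: a=-5 b=269/6162 c=1189/1027 d=-877/4266
  seg 2: a=0 b=4435/3081 c=-4267/6162 d=10093/55458
  seg 3: a=3 b=13547/6162 c=971/1027 d=-7049/6162
  seg 4: a=5 b=2026/3081 c=-5107/2054 d=5107/6162
S(7/2) = -49681/16432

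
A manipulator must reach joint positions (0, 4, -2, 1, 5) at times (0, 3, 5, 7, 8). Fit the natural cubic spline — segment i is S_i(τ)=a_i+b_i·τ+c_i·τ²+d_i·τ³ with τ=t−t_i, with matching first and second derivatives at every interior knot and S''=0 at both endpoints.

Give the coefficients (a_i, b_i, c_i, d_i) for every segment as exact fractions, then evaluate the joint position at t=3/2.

Δ: Δ0=4/3, Δ1=-3, Δ2=3/2, Δ3=4
row 1: diag=10, rhs=-26; c'=1/5, d'=-13/5
row 2: denom=8−2·1/5=38/5; d'=(27−2·-13/5)/(38/5)=161/38
row 3: denom=6−2·5/19=104/19; d'=(15−2·161/38)/(104/19)=31/26
back: M3=31/26
back: M2=161/38−5/19·31/26=51/13
back: M1=-13/5−1/5·51/13=-44/13
M: M0=0, M1=-44/13, M2=51/13, M3=31/26, M4=0
seg 0: a=0, c=M0/2=0, d=(M1−M0)/(6·3)=-22/117, b=Δ0−h0·(2M0+M1)/6=118/39
seg 1: a=4, c=M1/2=-22/13, d=(M2−M1)/(6·2)=95/156, b=Δ1−h1·(2M1+M2)/6=-80/39
seg 2: a=-2, c=M2/2=51/26, d=(M3−M2)/(6·2)=-71/312, b=Δ2−h2·(2M2+M3)/6=-59/39
seg 3: a=1, c=M3/2=31/52, d=(M4−M3)/(6·1)=-31/156, b=Δ3−h3·(2M3+M4)/6=281/78
t_q=3/2 → seg 0, τ=3/2; S=0+118/39·τ+0·τ²+-22/117·τ³=203/52

  seg 0: a=0 b=118/39 c=0 d=-22/117
  seg 1: a=4 b=-80/39 c=-22/13 d=95/156
  seg 2: a=-2 b=-59/39 c=51/26 d=-71/312
  seg 3: a=1 b=281/78 c=31/52 d=-31/156
S(3/2) = 203/52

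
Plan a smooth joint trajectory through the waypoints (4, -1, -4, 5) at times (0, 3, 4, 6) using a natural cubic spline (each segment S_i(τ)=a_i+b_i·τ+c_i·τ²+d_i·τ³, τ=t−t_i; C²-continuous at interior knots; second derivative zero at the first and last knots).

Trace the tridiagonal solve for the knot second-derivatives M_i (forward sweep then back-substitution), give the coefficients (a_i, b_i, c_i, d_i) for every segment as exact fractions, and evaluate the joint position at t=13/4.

Δ: Δ0=-5/3, Δ1=-3, Δ2=9/2
row 1: diag=8, rhs=-8; c'=1/8, d'=-1
row 2: denom=6−1·1/8=47/8; d'=(45−1·-1)/(47/8)=368/47
back: M2=368/47
back: M1=-1−1/8·368/47=-93/47
M: M0=0, M1=-93/47, M2=368/47, M3=0
seg 0: a=4, c=M0/2=0, d=(M1−M0)/(6·3)=-31/282, b=Δ0−h0·(2M0+M1)/6=-191/282
seg 1: a=-1, c=M1/2=-93/94, d=(M2−M1)/(6·1)=461/282, b=Δ1−h1·(2M1+M2)/6=-514/141
seg 2: a=-4, c=M2/2=184/47, d=(M3−M2)/(6·2)=-92/141, b=Δ2−h2·(2M2+M3)/6=-203/282
t_q=13/4 → seg 1, τ=1/4; S=-1+-514/141·τ+-93/94·τ²+461/282·τ³=-11717/6016

  seg 0: a=4 b=-191/282 c=0 d=-31/282
  seg 1: a=-1 b=-514/141 c=-93/94 d=461/282
  seg 2: a=-4 b=-203/282 c=184/47 d=-92/141
S(13/4) = -11717/6016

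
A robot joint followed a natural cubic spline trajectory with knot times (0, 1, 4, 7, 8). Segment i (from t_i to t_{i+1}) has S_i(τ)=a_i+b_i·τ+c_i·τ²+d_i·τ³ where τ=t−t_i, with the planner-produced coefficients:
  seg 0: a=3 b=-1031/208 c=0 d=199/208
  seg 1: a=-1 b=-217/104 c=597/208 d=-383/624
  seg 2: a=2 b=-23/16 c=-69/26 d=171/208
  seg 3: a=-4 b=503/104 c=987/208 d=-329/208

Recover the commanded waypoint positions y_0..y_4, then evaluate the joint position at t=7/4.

y_0 = S_0(0) = a_0 = 3
y_1 = S_1(0) = a_1 = -1
y_2 = S_2(0) = a_2 = 2
y_3 = S_3(0) = a_3 = -4
y_4 = S_3(1) = 4
t_q=7/4 is in segment 1 (τ=3/4); S_1(τ)=-16099/13312

y_0=3 y_1=-1 y_2=2 y_3=-4 y_4=4
S(7/4) = -16099/13312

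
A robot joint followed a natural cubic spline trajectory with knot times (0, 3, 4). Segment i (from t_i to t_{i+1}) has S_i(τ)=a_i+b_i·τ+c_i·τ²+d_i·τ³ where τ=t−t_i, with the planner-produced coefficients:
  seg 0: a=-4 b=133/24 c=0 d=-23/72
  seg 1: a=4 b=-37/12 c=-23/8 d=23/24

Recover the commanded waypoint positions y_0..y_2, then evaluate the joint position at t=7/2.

y_0=-4 y_1=4 y_2=-1
S(7/2) = 119/64

y_0 = S_0(0) = a_0 = -4
y_1 = S_1(0) = a_1 = 4
y_2 = S_1(1) = -1
t_q=7/2 is in segment 1 (τ=1/2); S_1(τ)=119/64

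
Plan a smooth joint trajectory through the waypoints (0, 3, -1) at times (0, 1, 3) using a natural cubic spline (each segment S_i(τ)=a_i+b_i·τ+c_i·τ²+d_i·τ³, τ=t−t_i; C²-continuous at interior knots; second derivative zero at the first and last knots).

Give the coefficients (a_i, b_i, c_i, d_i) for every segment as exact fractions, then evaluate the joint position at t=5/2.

Δ: Δ0=3, Δ1=-2
row 1: diag=6, rhs=-30; c'=1/3, d'=-5
back: M1=-5
M: M0=0, M1=-5, M2=0
seg 0: a=0, c=M0/2=0, d=(M1−M0)/(6·1)=-5/6, b=Δ0−h0·(2M0+M1)/6=23/6
seg 1: a=3, c=M1/2=-5/2, d=(M2−M1)/(6·2)=5/12, b=Δ1−h1·(2M1+M2)/6=4/3
t_q=5/2 → seg 1, τ=3/2; S=3+4/3·τ+-5/2·τ²+5/12·τ³=25/32

  seg 0: a=0 b=23/6 c=0 d=-5/6
  seg 1: a=3 b=4/3 c=-5/2 d=5/12
S(5/2) = 25/32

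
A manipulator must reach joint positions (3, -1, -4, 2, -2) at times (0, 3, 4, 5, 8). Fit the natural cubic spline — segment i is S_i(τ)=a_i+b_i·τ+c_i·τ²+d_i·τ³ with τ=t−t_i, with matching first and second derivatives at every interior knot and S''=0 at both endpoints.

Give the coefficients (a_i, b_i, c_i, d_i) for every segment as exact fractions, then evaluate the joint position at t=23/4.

Δ: Δ0=-4/3, Δ1=-3, Δ2=6, Δ3=-4/3
row 1: diag=8, rhs=-10; c'=1/8, d'=-5/4
row 2: denom=4−1·1/8=31/8; d'=(54−1·-5/4)/(31/8)=442/31
row 3: denom=8−1·8/31=240/31; d'=(-44−1·442/31)/(240/31)=-301/40
back: M3=-301/40
back: M2=442/31−8/31·-301/40=81/5
back: M1=-5/4−1/8·81/5=-131/40
M: M0=0, M1=-131/40, M2=81/5, M3=-301/40, M4=0
seg 0: a=3, c=M0/2=0, d=(M1−M0)/(6·3)=-131/720, b=Δ0−h0·(2M0+M1)/6=73/240
seg 1: a=-1, c=M1/2=-131/80, d=(M2−M1)/(6·1)=779/240, b=Δ1−h1·(2M1+M2)/6=-553/120
seg 2: a=-4, c=M2/2=81/10, d=(M3−M2)/(6·1)=-949/240, b=Δ2−h2·(2M2+M3)/6=89/48
seg 3: a=2, c=M3/2=-301/80, d=(M4−M3)/(6·3)=301/720, b=Δ3−h3·(2M3+M4)/6=743/120
t_q=23/4 → seg 3, τ=3/4; S=2+743/120·τ+-301/80·τ²+301/720·τ³=24083/5120

  seg 0: a=3 b=73/240 c=0 d=-131/720
  seg 1: a=-1 b=-553/120 c=-131/80 d=779/240
  seg 2: a=-4 b=89/48 c=81/10 d=-949/240
  seg 3: a=2 b=743/120 c=-301/80 d=301/720
S(23/4) = 24083/5120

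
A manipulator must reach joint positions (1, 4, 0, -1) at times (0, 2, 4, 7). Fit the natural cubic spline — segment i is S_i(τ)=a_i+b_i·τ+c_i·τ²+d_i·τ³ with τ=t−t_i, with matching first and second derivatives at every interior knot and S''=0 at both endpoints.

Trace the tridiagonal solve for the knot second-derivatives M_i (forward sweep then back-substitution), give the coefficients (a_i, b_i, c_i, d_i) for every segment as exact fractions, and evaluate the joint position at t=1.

Δ: Δ0=3/2, Δ1=-2, Δ2=-1/3
row 1: diag=8, rhs=-21; c'=1/4, d'=-21/8
row 2: denom=10−2·1/4=19/2; d'=(10−2·-21/8)/(19/2)=61/38
back: M2=61/38
back: M1=-21/8−1/4·61/38=-115/38
M: M0=0, M1=-115/38, M2=61/38, M3=0
seg 0: a=1, c=M0/2=0, d=(M1−M0)/(6·2)=-115/456, b=Δ0−h0·(2M0+M1)/6=143/57
seg 1: a=4, c=M1/2=-115/76, d=(M2−M1)/(6·2)=22/57, b=Δ1−h1·(2M1+M2)/6=-59/114
seg 2: a=0, c=M2/2=61/76, d=(M3−M2)/(6·3)=-61/684, b=Δ2−h2·(2M2+M3)/6=-221/114
t_q=1 → seg 0, τ=1; S=1+143/57·τ+0·τ²+-115/456·τ³=495/152

  seg 0: a=1 b=143/57 c=0 d=-115/456
  seg 1: a=4 b=-59/114 c=-115/76 d=22/57
  seg 2: a=0 b=-221/114 c=61/76 d=-61/684
S(1) = 495/152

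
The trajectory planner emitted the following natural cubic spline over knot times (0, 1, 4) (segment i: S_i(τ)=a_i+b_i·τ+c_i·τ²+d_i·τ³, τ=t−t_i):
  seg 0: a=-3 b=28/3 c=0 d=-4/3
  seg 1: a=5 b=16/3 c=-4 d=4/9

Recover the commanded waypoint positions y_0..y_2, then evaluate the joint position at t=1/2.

y_0 = S_0(0) = a_0 = -3
y_1 = S_1(0) = a_1 = 5
y_2 = S_1(3) = -3
t_q=1/2 is in segment 0 (τ=1/2); S_0(τ)=3/2

y_0=-3 y_1=5 y_2=-3
S(1/2) = 3/2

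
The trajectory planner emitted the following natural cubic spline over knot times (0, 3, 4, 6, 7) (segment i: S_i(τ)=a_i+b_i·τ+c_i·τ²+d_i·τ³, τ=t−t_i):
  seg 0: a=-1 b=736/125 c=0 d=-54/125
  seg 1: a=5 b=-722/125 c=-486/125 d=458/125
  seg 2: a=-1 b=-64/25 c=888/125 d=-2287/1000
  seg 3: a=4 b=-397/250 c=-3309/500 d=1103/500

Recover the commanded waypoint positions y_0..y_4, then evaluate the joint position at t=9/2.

y_0=-1 y_1=5 y_2=-1 y_3=4 y_4=-2
S(9/2) = -6319/8000

y_0 = S_0(0) = a_0 = -1
y_1 = S_1(0) = a_1 = 5
y_2 = S_2(0) = a_2 = -1
y_3 = S_3(0) = a_3 = 4
y_4 = S_3(1) = -2
t_q=9/2 is in segment 2 (τ=1/2); S_2(τ)=-6319/8000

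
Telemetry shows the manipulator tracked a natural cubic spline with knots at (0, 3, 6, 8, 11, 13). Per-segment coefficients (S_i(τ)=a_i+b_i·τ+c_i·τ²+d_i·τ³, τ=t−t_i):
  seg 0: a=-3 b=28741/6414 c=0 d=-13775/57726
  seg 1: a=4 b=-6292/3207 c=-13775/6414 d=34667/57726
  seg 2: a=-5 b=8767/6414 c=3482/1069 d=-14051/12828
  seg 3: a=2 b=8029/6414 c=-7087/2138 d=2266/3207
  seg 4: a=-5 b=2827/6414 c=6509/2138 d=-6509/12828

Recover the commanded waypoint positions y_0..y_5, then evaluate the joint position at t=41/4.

y_0 = S_0(0) = a_0 = -3
y_1 = S_1(0) = a_1 = 4
y_2 = S_2(0) = a_2 = -5
y_3 = S_3(0) = a_3 = 2
y_4 = S_4(0) = a_4 = -5
y_5 = S_4(2) = 4
t_q=41/4 is in segment 3 (τ=9/4); S_3(τ)=-33491/8552

y_0=-3 y_1=4 y_2=-5 y_3=2 y_4=-5 y_5=4
S(41/4) = -33491/8552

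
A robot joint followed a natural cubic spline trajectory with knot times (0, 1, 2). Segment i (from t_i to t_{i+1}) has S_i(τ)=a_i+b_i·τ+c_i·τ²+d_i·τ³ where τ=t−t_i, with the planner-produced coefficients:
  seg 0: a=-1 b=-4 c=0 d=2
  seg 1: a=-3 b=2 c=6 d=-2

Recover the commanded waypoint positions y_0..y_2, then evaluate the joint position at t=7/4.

y_0=-1 y_1=-3 y_2=3
S(7/4) = 33/32

y_0 = S_0(0) = a_0 = -1
y_1 = S_1(0) = a_1 = -3
y_2 = S_1(1) = 3
t_q=7/4 is in segment 1 (τ=3/4); S_1(τ)=33/32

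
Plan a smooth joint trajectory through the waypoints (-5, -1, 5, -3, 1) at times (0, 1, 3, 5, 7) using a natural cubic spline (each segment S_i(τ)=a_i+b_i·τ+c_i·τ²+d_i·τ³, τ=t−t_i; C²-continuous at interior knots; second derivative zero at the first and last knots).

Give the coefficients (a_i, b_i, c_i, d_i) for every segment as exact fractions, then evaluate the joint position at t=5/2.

  seg 0: a=-5 b=309/82 c=0 d=19/82
  seg 1: a=-1 b=183/41 c=57/82 d=-117/164
  seg 2: a=5 b=-54/41 c=-147/41 d=46/41
  seg 3: a=-3 b=-90/41 c=129/41 d=-43/82
S(5/2) = 6365/1312

Δ: Δ0=4, Δ1=3, Δ2=-4, Δ3=2
row 1: diag=6, rhs=-6; c'=1/3, d'=-1
row 2: denom=8−2·1/3=22/3; d'=(-42−2·-1)/(22/3)=-60/11
row 3: denom=8−2·3/11=82/11; d'=(36−2·-60/11)/(82/11)=258/41
back: M3=258/41
back: M2=-60/11−3/11·258/41=-294/41
back: M1=-1−1/3·-294/41=57/41
M: M0=0, M1=57/41, M2=-294/41, M3=258/41, M4=0
seg 0: a=-5, c=M0/2=0, d=(M1−M0)/(6·1)=19/82, b=Δ0−h0·(2M0+M1)/6=309/82
seg 1: a=-1, c=M1/2=57/82, d=(M2−M1)/(6·2)=-117/164, b=Δ1−h1·(2M1+M2)/6=183/41
seg 2: a=5, c=M2/2=-147/41, d=(M3−M2)/(6·2)=46/41, b=Δ2−h2·(2M2+M3)/6=-54/41
seg 3: a=-3, c=M3/2=129/41, d=(M4−M3)/(6·2)=-43/82, b=Δ3−h3·(2M3+M4)/6=-90/41
t_q=5/2 → seg 1, τ=3/2; S=-1+183/41·τ+57/82·τ²+-117/164·τ³=6365/1312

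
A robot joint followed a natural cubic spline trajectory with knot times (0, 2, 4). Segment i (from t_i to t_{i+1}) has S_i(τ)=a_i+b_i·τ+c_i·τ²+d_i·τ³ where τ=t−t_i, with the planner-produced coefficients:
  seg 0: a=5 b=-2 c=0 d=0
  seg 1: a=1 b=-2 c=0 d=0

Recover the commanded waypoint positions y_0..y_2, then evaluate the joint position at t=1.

y_0=5 y_1=1 y_2=-3
S(1) = 3

y_0 = S_0(0) = a_0 = 5
y_1 = S_1(0) = a_1 = 1
y_2 = S_1(2) = -3
t_q=1 is in segment 0 (τ=1); S_0(τ)=3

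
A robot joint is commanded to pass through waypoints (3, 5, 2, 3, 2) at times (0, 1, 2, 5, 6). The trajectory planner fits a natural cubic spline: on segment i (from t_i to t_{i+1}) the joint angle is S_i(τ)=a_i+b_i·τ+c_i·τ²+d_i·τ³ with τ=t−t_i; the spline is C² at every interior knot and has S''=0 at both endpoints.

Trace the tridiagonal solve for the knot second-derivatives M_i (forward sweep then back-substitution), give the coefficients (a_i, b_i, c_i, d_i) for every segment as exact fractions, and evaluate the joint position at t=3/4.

Δ: Δ0=2, Δ1=-3, Δ2=1/3, Δ3=-1
row 1: diag=4, rhs=-30; c'=1/4, d'=-15/2
row 2: denom=8−1·1/4=31/4; d'=(20−1·-15/2)/(31/4)=110/31
row 3: denom=8−3·12/31=212/31; d'=(-8−3·110/31)/(212/31)=-289/106
back: M3=-289/106
back: M2=110/31−12/31·-289/106=244/53
back: M1=-15/2−1/4·244/53=-917/106
M: M0=0, M1=-917/106, M2=244/53, M3=-289/106, M4=0
seg 0: a=3, c=M0/2=0, d=(M1−M0)/(6·1)=-917/636, b=Δ0−h0·(2M0+M1)/6=2189/636
seg 1: a=5, c=M1/2=-917/212, d=(M2−M1)/(6·1)=1405/636, b=Δ1−h1·(2M1+M2)/6=-281/318
seg 2: a=2, c=M2/2=122/53, d=(M3−M2)/(6·3)=-259/636, b=Δ2−h2·(2M2+M3)/6=-1849/636
seg 3: a=3, c=M3/2=-289/212, d=(M4−M3)/(6·1)=289/636, b=Δ3−h3·(2M3+M4)/6=-29/318
t_q=3/4 → seg 0, τ=3/4; S=3+2189/636·τ+0·τ²+-917/636·τ³=67475/13568

  seg 0: a=3 b=2189/636 c=0 d=-917/636
  seg 1: a=5 b=-281/318 c=-917/212 d=1405/636
  seg 2: a=2 b=-1849/636 c=122/53 d=-259/636
  seg 3: a=3 b=-29/318 c=-289/212 d=289/636
S(3/4) = 67475/13568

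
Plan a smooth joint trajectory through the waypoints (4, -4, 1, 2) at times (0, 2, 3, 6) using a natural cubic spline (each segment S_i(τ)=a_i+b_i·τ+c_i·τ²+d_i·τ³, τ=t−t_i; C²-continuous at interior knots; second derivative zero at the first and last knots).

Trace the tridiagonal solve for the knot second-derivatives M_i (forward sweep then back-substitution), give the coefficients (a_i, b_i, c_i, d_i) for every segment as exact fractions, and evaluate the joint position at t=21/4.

  seg 0: a=4 b=-1024/141 c=0 d=115/141
  seg 1: a=-4 b=356/141 c=230/47 d=-341/141
  seg 2: a=1 b=713/141 c=-111/47 d=37/141
S(21/4) = 10259/3008

Δ: Δ0=-4, Δ1=5, Δ2=1/3
row 1: diag=6, rhs=54; c'=1/6, d'=9
row 2: denom=8−1·1/6=47/6; d'=(-28−1·9)/(47/6)=-222/47
back: M2=-222/47
back: M1=9−1/6·-222/47=460/47
M: M0=0, M1=460/47, M2=-222/47, M3=0
seg 0: a=4, c=M0/2=0, d=(M1−M0)/(6·2)=115/141, b=Δ0−h0·(2M0+M1)/6=-1024/141
seg 1: a=-4, c=M1/2=230/47, d=(M2−M1)/(6·1)=-341/141, b=Δ1−h1·(2M1+M2)/6=356/141
seg 2: a=1, c=M2/2=-111/47, d=(M3−M2)/(6·3)=37/141, b=Δ2−h2·(2M2+M3)/6=713/141
t_q=21/4 → seg 2, τ=9/4; S=1+713/141·τ+-111/47·τ²+37/141·τ³=10259/3008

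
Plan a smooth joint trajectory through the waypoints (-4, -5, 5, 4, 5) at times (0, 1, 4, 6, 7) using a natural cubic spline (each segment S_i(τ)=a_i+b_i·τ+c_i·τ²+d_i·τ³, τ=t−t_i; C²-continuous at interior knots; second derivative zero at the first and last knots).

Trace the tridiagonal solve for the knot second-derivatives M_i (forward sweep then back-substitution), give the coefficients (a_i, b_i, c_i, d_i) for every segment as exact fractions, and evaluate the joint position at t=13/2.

  seg 0: a=-4 b=-1072/591 c=0 d=481/591
  seg 1: a=-5 b=371/591 c=481/197 d=-910/1773
  seg 2: a=5 b=839/591 c=-429/197 d=2879/4728
  seg 3: a=4 b=19/1182 c=1163/788 d=-1163/2364
S(13/2) = 27205/6304

Δ: Δ0=-1, Δ1=10/3, Δ2=-1/2, Δ3=1
row 1: diag=8, rhs=26; c'=3/8, d'=13/4
row 2: denom=10−3·3/8=71/8; d'=(-23−3·13/4)/(71/8)=-262/71
row 3: denom=6−2·16/71=394/71; d'=(9−2·-262/71)/(394/71)=1163/394
back: M3=1163/394
back: M2=-262/71−16/71·1163/394=-858/197
back: M1=13/4−3/8·-858/197=962/197
M: M0=0, M1=962/197, M2=-858/197, M3=1163/394, M4=0
seg 0: a=-4, c=M0/2=0, d=(M1−M0)/(6·1)=481/591, b=Δ0−h0·(2M0+M1)/6=-1072/591
seg 1: a=-5, c=M1/2=481/197, d=(M2−M1)/(6·3)=-910/1773, b=Δ1−h1·(2M1+M2)/6=371/591
seg 2: a=5, c=M2/2=-429/197, d=(M3−M2)/(6·2)=2879/4728, b=Δ2−h2·(2M2+M3)/6=839/591
seg 3: a=4, c=M3/2=1163/788, d=(M4−M3)/(6·1)=-1163/2364, b=Δ3−h3·(2M3+M4)/6=19/1182
t_q=13/2 → seg 3, τ=1/2; S=4+19/1182·τ+1163/788·τ²+-1163/2364·τ³=27205/6304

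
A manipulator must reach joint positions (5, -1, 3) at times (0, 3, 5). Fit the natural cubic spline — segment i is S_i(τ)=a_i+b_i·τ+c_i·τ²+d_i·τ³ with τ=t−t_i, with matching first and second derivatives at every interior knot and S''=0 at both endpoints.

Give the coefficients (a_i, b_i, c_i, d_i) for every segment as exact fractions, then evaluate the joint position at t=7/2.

  seg 0: a=5 b=-16/5 c=0 d=2/15
  seg 1: a=-1 b=2/5 c=6/5 d=-1/5
S(7/2) = -21/40

Δ: Δ0=-2, Δ1=2
row 1: diag=10, rhs=24; c'=1/5, d'=12/5
back: M1=12/5
M: M0=0, M1=12/5, M2=0
seg 0: a=5, c=M0/2=0, d=(M1−M0)/(6·3)=2/15, b=Δ0−h0·(2M0+M1)/6=-16/5
seg 1: a=-1, c=M1/2=6/5, d=(M2−M1)/(6·2)=-1/5, b=Δ1−h1·(2M1+M2)/6=2/5
t_q=7/2 → seg 1, τ=1/2; S=-1+2/5·τ+6/5·τ²+-1/5·τ³=-21/40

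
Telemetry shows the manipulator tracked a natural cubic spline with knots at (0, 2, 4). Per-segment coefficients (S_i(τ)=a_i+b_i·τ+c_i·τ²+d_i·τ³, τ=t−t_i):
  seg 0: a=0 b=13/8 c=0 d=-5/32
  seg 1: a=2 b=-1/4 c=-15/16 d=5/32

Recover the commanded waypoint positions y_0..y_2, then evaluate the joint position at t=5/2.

y_0 = S_0(0) = a_0 = 0
y_1 = S_1(0) = a_1 = 2
y_2 = S_1(2) = -1
t_q=5/2 is in segment 1 (τ=1/2); S_1(τ)=425/256

y_0=0 y_1=2 y_2=-1
S(5/2) = 425/256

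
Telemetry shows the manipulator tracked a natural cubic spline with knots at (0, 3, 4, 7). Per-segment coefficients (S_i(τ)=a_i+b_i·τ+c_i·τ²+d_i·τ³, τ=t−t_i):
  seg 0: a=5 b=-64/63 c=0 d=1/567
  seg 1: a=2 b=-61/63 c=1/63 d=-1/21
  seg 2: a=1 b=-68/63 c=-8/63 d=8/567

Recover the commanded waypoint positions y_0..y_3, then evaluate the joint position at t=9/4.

y_0 = S_0(0) = a_0 = 5
y_1 = S_1(0) = a_1 = 2
y_2 = S_2(0) = a_2 = 1
y_3 = S_2(3) = -3
t_q=9/4 is in segment 0 (τ=9/4); S_0(τ)=175/64

y_0=5 y_1=2 y_2=1 y_3=-3
S(9/4) = 175/64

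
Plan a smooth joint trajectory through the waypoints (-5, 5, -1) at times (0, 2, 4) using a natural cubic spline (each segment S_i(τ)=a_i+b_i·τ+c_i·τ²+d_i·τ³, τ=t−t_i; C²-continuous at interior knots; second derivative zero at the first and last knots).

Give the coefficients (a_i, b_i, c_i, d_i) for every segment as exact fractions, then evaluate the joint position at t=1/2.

Δ: Δ0=5, Δ1=-3
row 1: diag=8, rhs=-48; c'=1/4, d'=-6
back: M1=-6
M: M0=0, M1=-6, M2=0
seg 0: a=-5, c=M0/2=0, d=(M1−M0)/(6·2)=-1/2, b=Δ0−h0·(2M0+M1)/6=7
seg 1: a=5, c=M1/2=-3, d=(M2−M1)/(6·2)=1/2, b=Δ1−h1·(2M1+M2)/6=1
t_q=1/2 → seg 0, τ=1/2; S=-5+7·τ+0·τ²+-1/2·τ³=-25/16

  seg 0: a=-5 b=7 c=0 d=-1/2
  seg 1: a=5 b=1 c=-3 d=1/2
S(1/2) = -25/16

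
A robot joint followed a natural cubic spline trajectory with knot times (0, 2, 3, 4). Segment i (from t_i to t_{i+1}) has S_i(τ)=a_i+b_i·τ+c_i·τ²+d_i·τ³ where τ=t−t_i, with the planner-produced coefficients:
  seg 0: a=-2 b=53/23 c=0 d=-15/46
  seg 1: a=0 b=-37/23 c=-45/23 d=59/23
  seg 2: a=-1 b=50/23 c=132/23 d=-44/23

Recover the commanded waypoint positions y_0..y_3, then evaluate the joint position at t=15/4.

y_0 = S_0(0) = a_0 = -2
y_1 = S_1(0) = a_1 = 0
y_2 = S_2(0) = a_2 = -1
y_3 = S_2(1) = 5
t_q=15/4 is in segment 2 (τ=3/4); S_2(τ)=1123/368

y_0=-2 y_1=0 y_2=-1 y_3=5
S(15/4) = 1123/368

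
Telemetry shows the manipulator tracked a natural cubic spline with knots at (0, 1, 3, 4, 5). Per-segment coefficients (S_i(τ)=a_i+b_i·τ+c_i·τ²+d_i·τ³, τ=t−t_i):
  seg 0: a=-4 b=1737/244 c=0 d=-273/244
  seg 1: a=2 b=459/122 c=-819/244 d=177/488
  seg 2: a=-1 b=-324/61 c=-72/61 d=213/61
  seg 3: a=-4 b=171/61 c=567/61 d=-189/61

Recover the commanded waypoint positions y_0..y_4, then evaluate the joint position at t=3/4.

y_0=-4 y_1=2 y_2=-1 y_3=-4 y_4=5
S(3/4) = 13541/15616

y_0 = S_0(0) = a_0 = -4
y_1 = S_1(0) = a_1 = 2
y_2 = S_2(0) = a_2 = -1
y_3 = S_3(0) = a_3 = -4
y_4 = S_3(1) = 5
t_q=3/4 is in segment 0 (τ=3/4); S_0(τ)=13541/15616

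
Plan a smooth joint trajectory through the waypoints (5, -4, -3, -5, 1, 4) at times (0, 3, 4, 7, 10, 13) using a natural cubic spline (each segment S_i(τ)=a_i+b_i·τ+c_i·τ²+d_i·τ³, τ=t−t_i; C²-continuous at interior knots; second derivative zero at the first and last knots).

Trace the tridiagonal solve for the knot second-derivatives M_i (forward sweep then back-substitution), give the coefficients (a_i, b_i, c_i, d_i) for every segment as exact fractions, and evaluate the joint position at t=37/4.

  seg 0: a=5 b=-3953/849 c=0 d=1406/7641
  seg 1: a=-4 b=265/849 c=1406/849 d=-274/283
  seg 2: a=-3 b=611/849 c=-1060/849 d=2003/7641
  seg 3: a=-5 b=260/849 c=943/849 d=-1391/7641
  seg 4: a=1 b=1745/849 c=-448/849 d=448/7641
S(37/4) = -13793/18112

Δ: Δ0=-3, Δ1=1, Δ2=-2/3, Δ3=2, Δ4=1
row 1: diag=8, rhs=24; c'=1/8, d'=3
row 2: denom=8−1·1/8=63/8; d'=(-10−1·3)/(63/8)=-104/63
row 3: denom=12−3·8/21=76/7; d'=(16−3·-104/63)/(76/7)=110/57
row 4: denom=12−3·21/76=849/76; d'=(-6−3·110/57)/(849/76)=-896/849
back: M4=-896/849
back: M3=110/57−21/76·-896/849=1886/849
back: M2=-104/63−8/21·1886/849=-2120/849
back: M1=3−1/8·-2120/849=2812/849
M: M0=0, M1=2812/849, M2=-2120/849, M3=1886/849, M4=-896/849, M5=0
seg 0: a=5, c=M0/2=0, d=(M1−M0)/(6·3)=1406/7641, b=Δ0−h0·(2M0+M1)/6=-3953/849
seg 1: a=-4, c=M1/2=1406/849, d=(M2−M1)/(6·1)=-274/283, b=Δ1−h1·(2M1+M2)/6=265/849
seg 2: a=-3, c=M2/2=-1060/849, d=(M3−M2)/(6·3)=2003/7641, b=Δ2−h2·(2M2+M3)/6=611/849
seg 3: a=-5, c=M3/2=943/849, d=(M4−M3)/(6·3)=-1391/7641, b=Δ3−h3·(2M3+M4)/6=260/849
seg 4: a=1, c=M4/2=-448/849, d=(M5−M4)/(6·3)=448/7641, b=Δ4−h4·(2M4+M5)/6=1745/849
t_q=37/4 → seg 3, τ=9/4; S=-5+260/849·τ+943/849·τ²+-1391/7641·τ³=-13793/18112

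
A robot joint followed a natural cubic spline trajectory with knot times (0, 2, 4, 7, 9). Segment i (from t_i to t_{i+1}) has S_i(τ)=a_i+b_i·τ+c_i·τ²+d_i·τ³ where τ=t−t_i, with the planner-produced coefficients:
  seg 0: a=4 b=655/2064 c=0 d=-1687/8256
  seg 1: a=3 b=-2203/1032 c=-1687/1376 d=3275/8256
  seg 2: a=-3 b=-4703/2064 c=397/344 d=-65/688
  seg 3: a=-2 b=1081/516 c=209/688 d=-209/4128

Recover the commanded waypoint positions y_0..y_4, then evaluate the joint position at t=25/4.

y_0=4 y_1=3 y_2=-3 y_3=-2 y_4=3
S(25/4) = -147969/44032

y_0 = S_0(0) = a_0 = 4
y_1 = S_1(0) = a_1 = 3
y_2 = S_2(0) = a_2 = -3
y_3 = S_3(0) = a_3 = -2
y_4 = S_3(2) = 3
t_q=25/4 is in segment 2 (τ=9/4); S_2(τ)=-147969/44032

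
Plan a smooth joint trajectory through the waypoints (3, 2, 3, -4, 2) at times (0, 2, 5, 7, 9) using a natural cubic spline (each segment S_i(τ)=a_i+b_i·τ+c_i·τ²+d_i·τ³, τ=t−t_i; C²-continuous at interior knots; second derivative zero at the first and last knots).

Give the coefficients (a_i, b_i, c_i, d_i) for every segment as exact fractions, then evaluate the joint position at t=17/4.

Δ: Δ0=-1/2, Δ1=1/3, Δ2=-7/2, Δ3=3
row 1: diag=10, rhs=5; c'=3/10, d'=1/2
row 2: denom=10−3·3/10=91/10; d'=(-23−3·1/2)/(91/10)=-35/13
row 3: denom=8−2·20/91=688/91; d'=(39−2·-35/13)/(688/91)=4039/688
back: M3=4039/688
back: M2=-35/13−20/91·4039/688=-685/172
back: M1=1/2−3/10·-685/172=583/344
M: M0=0, M1=583/344, M2=-685/172, M3=4039/688, M4=0
seg 0: a=3, c=M0/2=0, d=(M1−M0)/(6·2)=583/4128, b=Δ0−h0·(2M0+M1)/6=-1099/1032
seg 1: a=2, c=M1/2=583/688, d=(M2−M1)/(6·3)=-217/688, b=Δ1−h1·(2M1+M2)/6=325/516
seg 2: a=3, c=M2/2=-685/344, d=(M3−M2)/(6·2)=6779/8256, b=Δ2−h2·(2M2+M3)/6=-5783/2064
seg 3: a=-4, c=M3/2=4039/1376, d=(M4−M3)/(6·2)=-4039/8256, b=Δ3−h3·(2M3+M4)/6=-943/1032
t_q=17/4 → seg 1, τ=9/4; S=2+325/516·τ+583/688·τ²+-217/688·τ³=181163/44032

  seg 0: a=3 b=-1099/1032 c=0 d=583/4128
  seg 1: a=2 b=325/516 c=583/688 d=-217/688
  seg 2: a=3 b=-5783/2064 c=-685/344 d=6779/8256
  seg 3: a=-4 b=-943/1032 c=4039/1376 d=-4039/8256
S(17/4) = 181163/44032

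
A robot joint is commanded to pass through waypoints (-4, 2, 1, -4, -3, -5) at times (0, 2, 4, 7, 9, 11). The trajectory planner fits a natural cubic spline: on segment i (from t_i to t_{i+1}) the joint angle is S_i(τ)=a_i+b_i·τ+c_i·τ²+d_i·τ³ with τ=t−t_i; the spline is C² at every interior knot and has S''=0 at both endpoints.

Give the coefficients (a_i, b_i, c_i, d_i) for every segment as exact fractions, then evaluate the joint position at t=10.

Δ: Δ0=3, Δ1=-1/2, Δ2=-5/3, Δ3=1/2, Δ4=-1
row 1: diag=8, rhs=-21; c'=1/4, d'=-21/8
row 2: denom=10−2·1/4=19/2; d'=(-7−2·-21/8)/(19/2)=-7/38
row 3: denom=10−3·6/19=172/19; d'=(13−3·-7/38)/(172/19)=515/344
row 4: denom=8−2·19/86=325/43; d'=(-9−2·515/344)/(325/43)=-2063/1300
back: M4=-2063/1300
back: M3=515/344−19/86·-2063/1300=1201/650
back: M2=-7/38−6/19·1201/650=-499/650
back: M1=-21/8−1/4·-499/650=-3163/1300
M: M0=0, M1=-3163/1300, M2=-499/650, M3=1201/650, M4=-2063/1300, M5=0
seg 0: a=-4, c=M0/2=0, d=(M1−M0)/(6·2)=-3163/15600, b=Δ0−h0·(2M0+M1)/6=14863/3900
seg 1: a=2, c=M1/2=-3163/2600, d=(M2−M1)/(6·2)=433/3120, b=Δ1−h1·(2M1+M2)/6=2687/1950
seg 2: a=1, c=M2/2=-499/1300, d=(M3−M2)/(6·3)=17/117, b=Δ2−h2·(2M2+M3)/6=-7109/3900
seg 3: a=-4, c=M3/2=1201/1300, d=(M4−M3)/(6·2)=-893/3120, b=Δ3−h3·(2M3+M4)/6=-791/3900
seg 4: a=-3, c=M4/2=-2063/2600, d=(M5−M4)/(6·2)=2063/15600, b=Δ4−h4·(2M4+M5)/6=113/1950
t_q=10 → seg 4, τ=1; S=-3+113/1950·τ+-2063/2600·τ²+2063/15600·τ³=-18737/5200

  seg 0: a=-4 b=14863/3900 c=0 d=-3163/15600
  seg 1: a=2 b=2687/1950 c=-3163/2600 d=433/3120
  seg 2: a=1 b=-7109/3900 c=-499/1300 d=17/117
  seg 3: a=-4 b=-791/3900 c=1201/1300 d=-893/3120
  seg 4: a=-3 b=113/1950 c=-2063/2600 d=2063/15600
S(10) = -18737/5200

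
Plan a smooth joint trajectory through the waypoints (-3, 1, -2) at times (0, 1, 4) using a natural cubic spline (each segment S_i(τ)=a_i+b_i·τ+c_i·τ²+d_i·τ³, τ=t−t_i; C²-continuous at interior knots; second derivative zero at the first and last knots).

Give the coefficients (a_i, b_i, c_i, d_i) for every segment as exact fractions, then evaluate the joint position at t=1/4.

  seg 0: a=-3 b=37/8 c=0 d=-5/8
  seg 1: a=1 b=11/4 c=-15/8 d=5/24
S(1/4) = -949/512

Δ: Δ0=4, Δ1=-1
row 1: diag=8, rhs=-30; c'=3/8, d'=-15/4
back: M1=-15/4
M: M0=0, M1=-15/4, M2=0
seg 0: a=-3, c=M0/2=0, d=(M1−M0)/(6·1)=-5/8, b=Δ0−h0·(2M0+M1)/6=37/8
seg 1: a=1, c=M1/2=-15/8, d=(M2−M1)/(6·3)=5/24, b=Δ1−h1·(2M1+M2)/6=11/4
t_q=1/4 → seg 0, τ=1/4; S=-3+37/8·τ+0·τ²+-5/8·τ³=-949/512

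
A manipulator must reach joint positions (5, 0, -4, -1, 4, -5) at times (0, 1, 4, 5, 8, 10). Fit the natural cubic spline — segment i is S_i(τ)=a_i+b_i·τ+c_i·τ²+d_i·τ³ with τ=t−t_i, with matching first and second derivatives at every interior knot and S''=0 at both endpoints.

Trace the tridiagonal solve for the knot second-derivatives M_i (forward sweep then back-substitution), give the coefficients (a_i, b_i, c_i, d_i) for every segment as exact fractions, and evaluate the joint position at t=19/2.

  seg 0: a=5 b=-4503/850 c=0 d=253/850
  seg 1: a=0 b=-1872/425 c=759/850 d=1001/22950
  seg 2: a=-4 b=1811/850 c=1639/1275 d=-1061/2550
  seg 3: a=-1 b=259/75 c=19/510 d=-4841/22950
  seg 4: a=4 b=-5147/2550 c=-791/425 d=791/2550
S(19/2) = -2949/1360

Δ: Δ0=-5, Δ1=-4/3, Δ2=3, Δ3=5/3, Δ4=-9/2
row 1: diag=8, rhs=22; c'=3/8, d'=11/4
row 2: denom=8−3·3/8=55/8; d'=(26−3·11/4)/(55/8)=142/55
row 3: denom=8−1·8/55=432/55; d'=(-8−1·142/55)/(432/55)=-97/72
row 4: denom=10−3·55/144=425/48; d'=(-37−3·-97/72)/(425/48)=-1582/425
back: M4=-1582/425
back: M3=-97/72−55/144·-1582/425=19/255
back: M2=142/55−8/55·19/255=3278/1275
back: M1=11/4−3/8·3278/1275=759/425
M: M0=0, M1=759/425, M2=3278/1275, M3=19/255, M4=-1582/425, M5=0
seg 0: a=5, c=M0/2=0, d=(M1−M0)/(6·1)=253/850, b=Δ0−h0·(2M0+M1)/6=-4503/850
seg 1: a=0, c=M1/2=759/850, d=(M2−M1)/(6·3)=1001/22950, b=Δ1−h1·(2M1+M2)/6=-1872/425
seg 2: a=-4, c=M2/2=1639/1275, d=(M3−M2)/(6·1)=-1061/2550, b=Δ2−h2·(2M2+M3)/6=1811/850
seg 3: a=-1, c=M3/2=19/510, d=(M4−M3)/(6·3)=-4841/22950, b=Δ3−h3·(2M3+M4)/6=259/75
seg 4: a=4, c=M4/2=-791/425, d=(M5−M4)/(6·2)=791/2550, b=Δ4−h4·(2M4+M5)/6=-5147/2550
t_q=19/2 → seg 4, τ=3/2; S=4+-5147/2550·τ+-791/425·τ²+791/2550·τ³=-2949/1360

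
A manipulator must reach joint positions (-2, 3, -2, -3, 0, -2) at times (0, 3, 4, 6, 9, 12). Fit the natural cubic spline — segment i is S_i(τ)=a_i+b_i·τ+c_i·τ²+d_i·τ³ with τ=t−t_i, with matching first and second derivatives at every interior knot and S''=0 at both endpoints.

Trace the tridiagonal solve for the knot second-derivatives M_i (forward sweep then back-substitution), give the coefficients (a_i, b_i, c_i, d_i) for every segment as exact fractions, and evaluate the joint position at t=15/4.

Δ: Δ0=5/3, Δ1=-5, Δ2=-1/2, Δ3=1, Δ4=-2/3
row 1: diag=8, rhs=-40; c'=1/8, d'=-5
row 2: denom=6−1·1/8=47/8; d'=(27−1·-5)/(47/8)=256/47
row 3: denom=10−2·16/47=438/47; d'=(9−2·256/47)/(438/47)=-89/438
row 4: denom=12−3·47/146=1611/146; d'=(-10−3·-89/438)/(1611/146)=-457/537
back: M4=-457/537
back: M3=-89/438−47/146·-457/537=38/537
back: M2=256/47−16/47·38/537=2912/537
back: M1=-5−1/8·2912/537=-3049/537
M: M0=0, M1=-3049/537, M2=2912/537, M3=38/537, M4=-457/537, M5=0
seg 0: a=-2, c=M0/2=0, d=(M1−M0)/(6·3)=-3049/9666, b=Δ0−h0·(2M0+M1)/6=1613/358
seg 1: a=3, c=M1/2=-3049/1074, d=(M2−M1)/(6·1)=1987/1074, b=Δ1−h1·(2M1+M2)/6=-718/179
seg 2: a=-2, c=M2/2=1456/537, d=(M3−M2)/(6·2)=-479/1074, b=Δ2−h2·(2M2+M3)/6=-4445/1074
seg 3: a=-3, c=M3/2=19/537, d=(M4−M3)/(6·3)=-55/1074, b=Δ3−h3·(2M3+M4)/6=485/358
seg 4: a=0, c=M4/2=-457/1074, d=(M5−M4)/(6·3)=457/9666, b=Δ4−h4·(2M4+M5)/6=33/179
t_q=15/4 → seg 1, τ=3/4; S=3+-718/179·τ+-3049/1074·τ²+1987/1074·τ³=-18897/22912

  seg 0: a=-2 b=1613/358 c=0 d=-3049/9666
  seg 1: a=3 b=-718/179 c=-3049/1074 d=1987/1074
  seg 2: a=-2 b=-4445/1074 c=1456/537 d=-479/1074
  seg 3: a=-3 b=485/358 c=19/537 d=-55/1074
  seg 4: a=0 b=33/179 c=-457/1074 d=457/9666
S(15/4) = -18897/22912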